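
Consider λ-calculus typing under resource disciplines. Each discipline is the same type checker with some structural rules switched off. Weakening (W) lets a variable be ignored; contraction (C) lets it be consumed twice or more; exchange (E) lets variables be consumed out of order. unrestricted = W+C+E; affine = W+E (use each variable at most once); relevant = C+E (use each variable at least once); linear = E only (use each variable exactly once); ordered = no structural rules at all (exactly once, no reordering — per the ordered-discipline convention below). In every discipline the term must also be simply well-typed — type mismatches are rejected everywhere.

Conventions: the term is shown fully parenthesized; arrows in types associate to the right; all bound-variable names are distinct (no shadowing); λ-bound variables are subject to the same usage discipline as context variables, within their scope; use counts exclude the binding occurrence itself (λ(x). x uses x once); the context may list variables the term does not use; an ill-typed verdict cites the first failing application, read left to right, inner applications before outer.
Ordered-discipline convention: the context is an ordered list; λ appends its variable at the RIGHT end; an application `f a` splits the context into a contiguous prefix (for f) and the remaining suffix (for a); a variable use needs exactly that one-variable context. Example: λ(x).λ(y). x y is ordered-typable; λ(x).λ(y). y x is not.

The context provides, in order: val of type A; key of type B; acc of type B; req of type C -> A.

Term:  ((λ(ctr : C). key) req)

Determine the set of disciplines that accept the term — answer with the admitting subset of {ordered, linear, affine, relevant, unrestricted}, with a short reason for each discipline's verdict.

accepted by: none
usage: val: 0; key: 1; acc: 0; req: 1; ctr (bound): 0
left-to-right use order: key, req
typing: ill-typed: argument of type C -> A where C is required
ordered: ✗ — the type mismatch rejects it
linear: ✗ — not simply typable
affine: ✗ — fails simple typing
relevant: ✗ — a type mismatch blocks all five
unrestricted: ✗ — the type mismatch rejects it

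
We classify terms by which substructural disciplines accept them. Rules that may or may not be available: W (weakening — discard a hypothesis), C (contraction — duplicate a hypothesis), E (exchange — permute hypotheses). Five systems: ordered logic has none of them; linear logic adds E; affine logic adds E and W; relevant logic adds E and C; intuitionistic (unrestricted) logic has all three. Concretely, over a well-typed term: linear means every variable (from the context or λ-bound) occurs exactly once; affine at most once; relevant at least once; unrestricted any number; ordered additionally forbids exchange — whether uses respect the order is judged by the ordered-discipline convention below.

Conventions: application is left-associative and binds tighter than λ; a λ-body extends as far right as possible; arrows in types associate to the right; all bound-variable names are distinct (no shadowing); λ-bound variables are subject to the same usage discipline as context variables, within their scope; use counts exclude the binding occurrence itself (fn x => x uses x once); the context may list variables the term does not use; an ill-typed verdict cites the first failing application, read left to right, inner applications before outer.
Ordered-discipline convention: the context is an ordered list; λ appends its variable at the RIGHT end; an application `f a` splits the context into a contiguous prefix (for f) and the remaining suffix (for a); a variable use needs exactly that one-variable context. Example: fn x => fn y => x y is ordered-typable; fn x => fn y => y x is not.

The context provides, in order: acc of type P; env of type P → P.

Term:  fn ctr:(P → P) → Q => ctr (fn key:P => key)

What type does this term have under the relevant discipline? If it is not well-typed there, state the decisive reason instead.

not well-typed under relevant — acc, env left unused
usage: acc=0; env=0; ctr (bound)=1; key (bound)=1
left-to-right use order: ctr, key
typing: well-typed at ((P → P) → Q) → Q
per-discipline verdicts: ordered ✗ | linear ✗ | affine ✓ | relevant ✗ | unrestricted ✓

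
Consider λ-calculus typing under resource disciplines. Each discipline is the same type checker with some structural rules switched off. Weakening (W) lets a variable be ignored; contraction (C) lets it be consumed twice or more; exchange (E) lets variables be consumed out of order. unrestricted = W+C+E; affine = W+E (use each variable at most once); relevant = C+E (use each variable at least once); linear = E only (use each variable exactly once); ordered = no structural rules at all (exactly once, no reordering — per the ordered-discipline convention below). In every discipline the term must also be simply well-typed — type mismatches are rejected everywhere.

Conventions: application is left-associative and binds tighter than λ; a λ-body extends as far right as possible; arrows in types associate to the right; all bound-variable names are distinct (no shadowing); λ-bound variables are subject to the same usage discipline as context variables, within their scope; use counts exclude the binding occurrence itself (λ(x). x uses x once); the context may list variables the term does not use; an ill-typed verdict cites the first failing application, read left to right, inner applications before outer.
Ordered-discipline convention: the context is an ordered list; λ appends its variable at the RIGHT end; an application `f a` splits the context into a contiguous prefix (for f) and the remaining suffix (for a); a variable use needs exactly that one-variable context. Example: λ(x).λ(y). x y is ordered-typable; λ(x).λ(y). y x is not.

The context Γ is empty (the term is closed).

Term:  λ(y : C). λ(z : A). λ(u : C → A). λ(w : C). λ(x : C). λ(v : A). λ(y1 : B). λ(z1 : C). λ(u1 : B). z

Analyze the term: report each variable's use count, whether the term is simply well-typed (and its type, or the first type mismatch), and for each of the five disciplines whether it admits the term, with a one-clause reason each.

counts: y (bound) ×0; z (bound) ×1; u (bound) ×0; w (bound) ×0; x (bound) ×0; v (bound) ×0; y1 (bound) ×0; z1 (bound) ×0; u1 (bound) ×0
left-to-right use order: z
typing: well-typed — term : C → A → (C → A) → C → C → A → B → C → B → A
ordered: ✗ — needs weakening: y, u, w, x, v, y1, z1, u1 unused
linear: ✗ — needs weakening: y, u, w, x, v, y1, z1, u1 unused
affine: ✓ — no duplicate uses among y, z, u, w, x, v, y1, z1, u1
relevant: ✗ — needs weakening: y, u, w, x, v, y1, z1, u1 unused
unrestricted: ✓ — type-checks (C → A → (C → A) → C → C → A → B → C → B → A) and nothing is barred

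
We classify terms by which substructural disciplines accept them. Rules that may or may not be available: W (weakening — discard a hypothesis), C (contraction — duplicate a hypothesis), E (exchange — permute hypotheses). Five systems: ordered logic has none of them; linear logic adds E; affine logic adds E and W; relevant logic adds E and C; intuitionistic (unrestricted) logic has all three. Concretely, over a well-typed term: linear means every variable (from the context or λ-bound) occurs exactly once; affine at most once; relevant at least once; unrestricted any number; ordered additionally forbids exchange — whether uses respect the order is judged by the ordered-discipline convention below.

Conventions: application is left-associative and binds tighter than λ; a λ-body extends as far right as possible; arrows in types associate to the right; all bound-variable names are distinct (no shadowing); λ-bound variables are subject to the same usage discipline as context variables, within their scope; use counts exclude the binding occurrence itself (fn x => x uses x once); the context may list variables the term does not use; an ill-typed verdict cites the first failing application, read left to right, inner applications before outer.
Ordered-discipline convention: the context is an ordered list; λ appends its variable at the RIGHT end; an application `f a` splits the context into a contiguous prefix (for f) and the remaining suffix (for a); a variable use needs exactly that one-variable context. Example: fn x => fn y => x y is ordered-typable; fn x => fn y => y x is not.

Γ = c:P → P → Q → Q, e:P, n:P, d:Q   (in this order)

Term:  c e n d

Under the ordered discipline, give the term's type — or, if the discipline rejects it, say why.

term : Q
usage: c=1; e=1; n=1; d=1
order of uses: c, e, n, d
typing: well-typed — term : Q
summary: ordered ✓; linear ✓; affine ✓; relevant ✓; unrestricted ✓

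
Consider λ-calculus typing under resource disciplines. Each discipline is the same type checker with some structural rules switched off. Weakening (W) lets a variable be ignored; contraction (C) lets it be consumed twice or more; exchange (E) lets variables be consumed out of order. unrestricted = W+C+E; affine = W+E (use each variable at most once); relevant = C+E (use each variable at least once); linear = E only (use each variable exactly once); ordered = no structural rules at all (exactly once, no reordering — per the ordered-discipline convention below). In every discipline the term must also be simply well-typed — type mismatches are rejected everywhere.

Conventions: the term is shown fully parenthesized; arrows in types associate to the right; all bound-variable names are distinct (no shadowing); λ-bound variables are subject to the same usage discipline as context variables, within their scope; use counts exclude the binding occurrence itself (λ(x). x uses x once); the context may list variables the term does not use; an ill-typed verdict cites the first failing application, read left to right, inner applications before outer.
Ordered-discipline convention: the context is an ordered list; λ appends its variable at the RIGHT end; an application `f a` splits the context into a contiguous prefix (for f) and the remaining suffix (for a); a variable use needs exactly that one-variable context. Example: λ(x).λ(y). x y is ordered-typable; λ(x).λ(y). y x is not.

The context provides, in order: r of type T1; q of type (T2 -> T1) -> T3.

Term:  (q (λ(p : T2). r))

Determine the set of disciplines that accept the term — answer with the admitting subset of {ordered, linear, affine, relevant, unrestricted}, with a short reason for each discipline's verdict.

accepted by: affine, unrestricted
usage: r ×1; q ×1; p [bound] ×0
use order (left to right): q, r
typing: ✓ — T3
ordered ✗ (unused: p — weakening required)
linear ✗ (unused: p — weakening required)
affine ✓ (at most one use each (r, q, p))
relevant ✗ (unused: p — weakening required)
unrestricted ✓ (simply typable at T3; W, C, E all held)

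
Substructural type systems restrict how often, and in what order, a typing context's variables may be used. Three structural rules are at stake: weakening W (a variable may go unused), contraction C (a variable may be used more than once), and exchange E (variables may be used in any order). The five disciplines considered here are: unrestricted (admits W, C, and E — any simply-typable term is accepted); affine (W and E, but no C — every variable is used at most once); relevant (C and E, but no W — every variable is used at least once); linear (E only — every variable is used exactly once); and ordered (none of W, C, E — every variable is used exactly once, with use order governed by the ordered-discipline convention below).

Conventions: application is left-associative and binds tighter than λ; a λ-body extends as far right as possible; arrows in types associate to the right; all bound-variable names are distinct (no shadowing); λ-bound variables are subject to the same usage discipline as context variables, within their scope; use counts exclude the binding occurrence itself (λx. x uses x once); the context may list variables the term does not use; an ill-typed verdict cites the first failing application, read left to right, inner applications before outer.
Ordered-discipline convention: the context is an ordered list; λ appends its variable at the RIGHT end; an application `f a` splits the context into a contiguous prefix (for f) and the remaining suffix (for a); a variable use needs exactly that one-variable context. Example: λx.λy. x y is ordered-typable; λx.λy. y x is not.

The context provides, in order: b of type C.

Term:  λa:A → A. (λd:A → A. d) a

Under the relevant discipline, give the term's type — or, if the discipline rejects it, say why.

not well-typed under relevant — needs weakening: b unused
usage: b: 0×; a [bound]: 1×; d [bound]: 1×
order of uses: d, a
typing: ✓ — (A → A) → A → A
per-discipline verdicts: ordered ✗ · linear ✗ · affine ✓ · relevant ✗ · unrestricted ✓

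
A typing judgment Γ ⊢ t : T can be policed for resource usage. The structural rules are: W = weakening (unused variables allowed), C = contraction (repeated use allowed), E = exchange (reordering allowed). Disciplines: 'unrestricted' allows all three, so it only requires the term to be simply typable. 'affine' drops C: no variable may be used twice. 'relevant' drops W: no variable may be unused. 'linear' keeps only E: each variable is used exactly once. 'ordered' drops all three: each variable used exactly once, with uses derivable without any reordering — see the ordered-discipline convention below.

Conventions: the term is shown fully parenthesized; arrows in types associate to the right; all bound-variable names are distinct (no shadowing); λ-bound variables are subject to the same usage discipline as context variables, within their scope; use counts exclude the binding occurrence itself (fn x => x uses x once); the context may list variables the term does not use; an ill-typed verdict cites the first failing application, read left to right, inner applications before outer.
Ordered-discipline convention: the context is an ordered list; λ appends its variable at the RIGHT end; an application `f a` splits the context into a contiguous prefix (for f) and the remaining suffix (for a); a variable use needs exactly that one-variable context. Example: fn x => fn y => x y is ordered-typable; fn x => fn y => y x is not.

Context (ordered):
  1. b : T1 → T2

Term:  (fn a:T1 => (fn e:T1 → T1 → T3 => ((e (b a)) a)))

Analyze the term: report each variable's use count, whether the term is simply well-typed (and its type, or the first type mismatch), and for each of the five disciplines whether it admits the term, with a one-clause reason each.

usage: b ×1; a [bound] ×2; e [bound] ×1
left-to-right use order: e, b, a, a
typing: ill-typed: a function awaiting T1 gets T2
ordered: ✗, fails simple typing
linear: ✗, a type mismatch blocks all five
affine: ✗, the type mismatch rejects it
relevant: ✗, not simply typable
unrestricted: ✗, fails simple typing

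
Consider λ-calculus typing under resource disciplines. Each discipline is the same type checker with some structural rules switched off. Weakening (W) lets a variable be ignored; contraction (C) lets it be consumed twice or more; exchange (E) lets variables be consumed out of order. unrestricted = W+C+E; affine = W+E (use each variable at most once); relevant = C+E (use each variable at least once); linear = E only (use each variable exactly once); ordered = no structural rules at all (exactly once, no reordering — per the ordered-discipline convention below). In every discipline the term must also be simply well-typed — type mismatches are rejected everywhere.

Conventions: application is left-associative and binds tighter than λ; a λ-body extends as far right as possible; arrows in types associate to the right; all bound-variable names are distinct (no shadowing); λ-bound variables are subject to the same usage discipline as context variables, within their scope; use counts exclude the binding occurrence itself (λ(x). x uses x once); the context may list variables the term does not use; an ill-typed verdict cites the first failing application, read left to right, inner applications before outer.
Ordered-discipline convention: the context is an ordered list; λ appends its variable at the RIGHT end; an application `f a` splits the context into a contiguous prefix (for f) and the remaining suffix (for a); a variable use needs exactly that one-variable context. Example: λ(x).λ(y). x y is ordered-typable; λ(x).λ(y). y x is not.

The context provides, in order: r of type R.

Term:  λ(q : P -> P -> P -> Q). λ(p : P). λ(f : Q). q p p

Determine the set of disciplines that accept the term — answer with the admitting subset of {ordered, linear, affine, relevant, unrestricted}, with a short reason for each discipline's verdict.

accepted by: unrestricted
counts: r: 0×; q (λ-bound): 1×; p (λ-bound): 2×; f (λ-bound): 0×
left-to-right use order: q, p, p
typing: the term checks, with type (P -> P -> P -> Q) -> P -> Q -> P -> Q
ordered ✗ (needs contraction — p ×2; unused: r, f — weakening required)
linear ✗ (needs contraction — p ×2; unused: r, f — weakening required)
affine ✗ (needs contraction — p ×2)
relevant ✗ (unused: r, f — weakening required)
unrestricted ✓ (simply typable at (P -> P -> P -> Q) -> P -> Q -> P -> Q; W, C, E all held)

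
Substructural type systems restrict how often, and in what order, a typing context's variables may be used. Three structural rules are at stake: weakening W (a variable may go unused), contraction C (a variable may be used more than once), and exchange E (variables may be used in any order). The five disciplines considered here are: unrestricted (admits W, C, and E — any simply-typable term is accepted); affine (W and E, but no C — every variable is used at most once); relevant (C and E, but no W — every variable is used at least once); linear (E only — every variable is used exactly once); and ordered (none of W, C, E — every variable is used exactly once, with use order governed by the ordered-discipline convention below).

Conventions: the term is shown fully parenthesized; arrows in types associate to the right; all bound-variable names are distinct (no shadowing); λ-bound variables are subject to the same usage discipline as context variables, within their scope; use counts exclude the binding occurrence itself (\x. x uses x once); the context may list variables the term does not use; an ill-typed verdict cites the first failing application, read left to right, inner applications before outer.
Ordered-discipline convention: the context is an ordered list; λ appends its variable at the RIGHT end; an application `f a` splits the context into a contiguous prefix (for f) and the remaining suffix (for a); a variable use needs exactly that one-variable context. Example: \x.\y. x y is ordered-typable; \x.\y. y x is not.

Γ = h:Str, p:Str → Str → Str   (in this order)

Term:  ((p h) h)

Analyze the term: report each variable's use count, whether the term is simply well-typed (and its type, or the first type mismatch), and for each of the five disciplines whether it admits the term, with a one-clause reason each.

counts: h: 2, p: 1
order of uses: p, h, h
typing: well-typed at Str
ordered ✗ (h ×2 used more than once (contraction))
linear ✗ (h ×2 used more than once (contraction))
affine ✗ (h ×2 used more than once (contraction))
relevant ✓ (every one of h, p appears)
unrestricted ✓ (well-typed at Str; no restrictions here)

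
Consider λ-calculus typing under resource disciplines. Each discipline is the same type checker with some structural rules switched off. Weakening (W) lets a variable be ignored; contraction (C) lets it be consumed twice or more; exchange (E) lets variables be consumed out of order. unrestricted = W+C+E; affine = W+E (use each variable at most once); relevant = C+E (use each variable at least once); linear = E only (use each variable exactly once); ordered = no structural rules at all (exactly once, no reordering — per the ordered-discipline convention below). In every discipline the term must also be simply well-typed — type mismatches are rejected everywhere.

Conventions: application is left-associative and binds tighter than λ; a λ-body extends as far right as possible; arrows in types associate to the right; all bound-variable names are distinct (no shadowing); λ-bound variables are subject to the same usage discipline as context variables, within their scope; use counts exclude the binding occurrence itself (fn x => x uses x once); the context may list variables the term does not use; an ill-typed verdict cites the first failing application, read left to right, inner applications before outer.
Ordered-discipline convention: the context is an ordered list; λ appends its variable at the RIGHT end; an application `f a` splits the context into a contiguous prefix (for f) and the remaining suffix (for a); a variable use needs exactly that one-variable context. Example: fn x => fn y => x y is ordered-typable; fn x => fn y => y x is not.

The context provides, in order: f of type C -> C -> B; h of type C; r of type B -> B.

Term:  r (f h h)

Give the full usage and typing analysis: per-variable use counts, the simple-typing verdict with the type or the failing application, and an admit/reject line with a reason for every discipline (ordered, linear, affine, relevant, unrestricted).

use counts: f: 1; h: 2; r: 1
order of uses: r, f, h, h
typing: well-typed at B
ordered: ✗, h ×2 used more than once (contraction)
linear: ✗, h ×2 used more than once (contraction)
affine: ✗, h ×2 used more than once (contraction)
relevant: ✓, every one of f, h, r appears
unrestricted: ✓, typability at B is all that's needed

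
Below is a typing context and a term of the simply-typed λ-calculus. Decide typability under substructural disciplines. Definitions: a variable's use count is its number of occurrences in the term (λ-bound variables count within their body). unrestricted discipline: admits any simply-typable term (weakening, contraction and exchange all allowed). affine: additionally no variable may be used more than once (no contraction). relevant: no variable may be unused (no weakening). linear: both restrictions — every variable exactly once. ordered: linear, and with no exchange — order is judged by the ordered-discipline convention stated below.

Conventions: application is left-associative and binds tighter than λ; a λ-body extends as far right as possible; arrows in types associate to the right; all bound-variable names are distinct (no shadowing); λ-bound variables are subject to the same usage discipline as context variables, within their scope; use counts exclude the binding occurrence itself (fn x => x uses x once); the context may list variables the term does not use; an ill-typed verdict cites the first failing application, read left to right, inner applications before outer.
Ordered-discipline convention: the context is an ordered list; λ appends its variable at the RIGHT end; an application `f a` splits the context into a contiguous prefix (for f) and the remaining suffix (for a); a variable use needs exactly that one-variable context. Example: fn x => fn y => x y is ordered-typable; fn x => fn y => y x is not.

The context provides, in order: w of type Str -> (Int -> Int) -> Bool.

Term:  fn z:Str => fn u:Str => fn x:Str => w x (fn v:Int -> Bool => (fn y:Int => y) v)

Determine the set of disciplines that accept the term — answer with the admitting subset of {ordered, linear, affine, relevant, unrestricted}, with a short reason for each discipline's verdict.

admitted by: none
use counts: w ×1, z (λ-bound) ×0, u (λ-bound) ×0, x (λ-bound) ×1, v (λ-bound) ×1, y (λ-bound) ×1
use order (left to right): w, x, y, v
typing: ill-typed: argument of type Int -> Bool where Int is required
ordered ✗ (not simply typable)
linear ✗ (fails simple typing)
affine ✗ (a type mismatch blocks all five)
relevant ✗ (the type mismatch rejects it)
unrestricted ✗ (not simply typable)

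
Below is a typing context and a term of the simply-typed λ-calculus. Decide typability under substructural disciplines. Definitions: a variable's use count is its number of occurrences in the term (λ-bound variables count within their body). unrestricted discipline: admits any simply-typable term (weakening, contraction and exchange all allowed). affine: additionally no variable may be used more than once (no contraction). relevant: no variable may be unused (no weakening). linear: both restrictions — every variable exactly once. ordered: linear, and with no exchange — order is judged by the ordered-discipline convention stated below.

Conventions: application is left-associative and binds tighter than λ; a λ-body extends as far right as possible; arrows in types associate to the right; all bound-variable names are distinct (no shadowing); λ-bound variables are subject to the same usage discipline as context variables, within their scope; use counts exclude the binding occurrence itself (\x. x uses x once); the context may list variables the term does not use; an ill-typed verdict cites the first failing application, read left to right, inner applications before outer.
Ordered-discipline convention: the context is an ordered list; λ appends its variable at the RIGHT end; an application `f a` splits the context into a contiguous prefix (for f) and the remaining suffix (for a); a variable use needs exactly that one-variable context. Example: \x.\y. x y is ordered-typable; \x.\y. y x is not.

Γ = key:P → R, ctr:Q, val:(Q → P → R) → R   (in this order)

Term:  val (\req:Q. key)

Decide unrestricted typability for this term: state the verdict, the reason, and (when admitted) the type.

yes — type-checks (R) and nothing is barred; term : R
variable uses: key ×1, ctr ×0, val ×1, req (λ-bound) ×0
uses in reading order: val, key
typing: ✓ — R
summary: ordered ✗, linear ✗, affine ✓, relevant ✗, unrestricted ✓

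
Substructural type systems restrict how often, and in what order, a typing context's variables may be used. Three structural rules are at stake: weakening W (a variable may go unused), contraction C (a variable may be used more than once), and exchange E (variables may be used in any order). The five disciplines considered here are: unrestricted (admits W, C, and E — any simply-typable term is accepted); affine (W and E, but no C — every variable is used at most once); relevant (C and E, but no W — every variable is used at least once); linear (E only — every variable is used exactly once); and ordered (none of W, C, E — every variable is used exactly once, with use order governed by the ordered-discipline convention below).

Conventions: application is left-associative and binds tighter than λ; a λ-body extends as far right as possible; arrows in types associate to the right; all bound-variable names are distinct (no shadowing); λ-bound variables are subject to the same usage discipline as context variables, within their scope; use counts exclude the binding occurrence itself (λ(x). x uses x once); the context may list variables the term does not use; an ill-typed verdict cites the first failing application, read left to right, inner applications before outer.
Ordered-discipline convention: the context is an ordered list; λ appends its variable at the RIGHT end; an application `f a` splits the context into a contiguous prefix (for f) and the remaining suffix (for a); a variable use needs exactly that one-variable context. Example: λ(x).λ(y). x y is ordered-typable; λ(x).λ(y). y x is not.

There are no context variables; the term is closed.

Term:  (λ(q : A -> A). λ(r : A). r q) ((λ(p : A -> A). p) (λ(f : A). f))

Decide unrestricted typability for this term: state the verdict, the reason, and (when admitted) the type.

no — the type mismatch rejects it
use counts: q (λ-bound) ×1; r (λ-bound) ×1; p (λ-bound) ×1; f (λ-bound) ×1
left-to-right use order: r, q, p, f
typing: ill-typed: non-arrow in function slot: A
all disciplines: ordered ✗, linear ✗, affine ✗, relevant ✗, unrestricted ✗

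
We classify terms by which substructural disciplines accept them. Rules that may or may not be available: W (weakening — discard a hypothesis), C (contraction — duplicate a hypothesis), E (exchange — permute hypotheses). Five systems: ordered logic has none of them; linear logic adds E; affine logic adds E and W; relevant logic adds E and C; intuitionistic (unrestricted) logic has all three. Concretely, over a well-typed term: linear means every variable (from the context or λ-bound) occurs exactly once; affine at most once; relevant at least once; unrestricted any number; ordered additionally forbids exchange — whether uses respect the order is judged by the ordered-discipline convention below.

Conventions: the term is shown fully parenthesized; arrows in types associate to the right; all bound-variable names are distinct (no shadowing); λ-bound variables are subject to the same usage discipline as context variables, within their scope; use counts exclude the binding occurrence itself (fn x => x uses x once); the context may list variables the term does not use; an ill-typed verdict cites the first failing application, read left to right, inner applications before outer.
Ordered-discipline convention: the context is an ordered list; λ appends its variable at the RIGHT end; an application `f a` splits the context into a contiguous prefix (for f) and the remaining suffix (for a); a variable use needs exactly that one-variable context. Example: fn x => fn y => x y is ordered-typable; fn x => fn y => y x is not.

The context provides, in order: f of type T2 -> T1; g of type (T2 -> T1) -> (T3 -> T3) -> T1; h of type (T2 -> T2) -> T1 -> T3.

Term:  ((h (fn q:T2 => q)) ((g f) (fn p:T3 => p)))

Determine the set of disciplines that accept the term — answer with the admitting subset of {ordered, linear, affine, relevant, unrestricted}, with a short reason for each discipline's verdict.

admitting disciplines: linear, affine, relevant, unrestricted
counts: f ×1; g ×1; h ×1; q (bound) ×1; p (bound) ×1
use order (left to right): h, q, g, f, p
typing: the term checks, with type T3
ordered: ✗, no ordered split (uses run h, q, g, f, p)
linear: ✓, f, g, h, q, p: one use apiece
affine: ✓, at most one use each (f, g, h, q, p)
relevant: ✓, none of f, g, h, q, p goes unused
unrestricted: ✓, type-checks (T3) and nothing is barred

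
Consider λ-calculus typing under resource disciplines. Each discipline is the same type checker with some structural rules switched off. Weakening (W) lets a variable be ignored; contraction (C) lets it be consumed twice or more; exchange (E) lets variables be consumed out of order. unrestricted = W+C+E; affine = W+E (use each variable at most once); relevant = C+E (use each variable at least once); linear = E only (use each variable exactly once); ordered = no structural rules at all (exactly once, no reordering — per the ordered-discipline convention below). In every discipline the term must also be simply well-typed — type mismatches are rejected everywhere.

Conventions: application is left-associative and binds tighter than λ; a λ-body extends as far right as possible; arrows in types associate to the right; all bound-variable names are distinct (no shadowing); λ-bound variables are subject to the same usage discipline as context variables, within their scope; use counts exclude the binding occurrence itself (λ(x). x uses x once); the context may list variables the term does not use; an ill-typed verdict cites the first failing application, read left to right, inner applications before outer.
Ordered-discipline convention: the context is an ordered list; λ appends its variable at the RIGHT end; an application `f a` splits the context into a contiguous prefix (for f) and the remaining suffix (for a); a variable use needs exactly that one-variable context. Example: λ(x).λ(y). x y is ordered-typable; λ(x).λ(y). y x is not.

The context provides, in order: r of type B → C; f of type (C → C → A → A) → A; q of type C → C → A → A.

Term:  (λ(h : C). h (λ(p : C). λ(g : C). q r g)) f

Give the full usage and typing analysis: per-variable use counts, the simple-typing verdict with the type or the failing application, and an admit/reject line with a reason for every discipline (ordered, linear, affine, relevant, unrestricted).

variable uses: r: 1, f: 1, q: 1, h (bound): 1, p (bound): 0, g (bound): 1
order of uses: h, q, r, g, f
typing: ill-typed: an argument B → C mismatches the expected C
ordered: ✗ — the type mismatch rejects it
linear: ✗ — not simply typable
affine: ✗ — fails simple typing
relevant: ✗ — a type mismatch blocks all five
unrestricted: ✗ — the type mismatch rejects it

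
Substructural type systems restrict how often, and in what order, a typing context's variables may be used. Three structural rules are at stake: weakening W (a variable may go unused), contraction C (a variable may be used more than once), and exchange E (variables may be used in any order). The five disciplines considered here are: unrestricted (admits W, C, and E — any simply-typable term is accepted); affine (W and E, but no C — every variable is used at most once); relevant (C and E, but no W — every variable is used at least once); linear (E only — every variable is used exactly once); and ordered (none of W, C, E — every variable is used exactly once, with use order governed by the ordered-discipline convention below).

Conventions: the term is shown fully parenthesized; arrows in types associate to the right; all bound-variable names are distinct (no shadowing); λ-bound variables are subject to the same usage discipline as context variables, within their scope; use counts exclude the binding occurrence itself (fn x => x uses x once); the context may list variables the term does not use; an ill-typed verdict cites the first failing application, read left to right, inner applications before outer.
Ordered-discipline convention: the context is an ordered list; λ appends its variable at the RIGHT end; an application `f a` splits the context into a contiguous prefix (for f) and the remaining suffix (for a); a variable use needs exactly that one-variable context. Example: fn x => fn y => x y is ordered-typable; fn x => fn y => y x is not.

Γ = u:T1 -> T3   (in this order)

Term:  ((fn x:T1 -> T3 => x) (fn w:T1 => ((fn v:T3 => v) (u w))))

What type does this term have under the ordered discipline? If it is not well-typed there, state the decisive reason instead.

term : T1 -> T3
variable uses: u: 1, x (λ-bound): 1, w (λ-bound): 1, v (λ-bound): 1
use order (left to right): x, v, u, w
typing: well-typed — term : T1 -> T3
across the five disciplines: ordered ✓, linear ✓, affine ✓, relevant ✓, unrestricted ✓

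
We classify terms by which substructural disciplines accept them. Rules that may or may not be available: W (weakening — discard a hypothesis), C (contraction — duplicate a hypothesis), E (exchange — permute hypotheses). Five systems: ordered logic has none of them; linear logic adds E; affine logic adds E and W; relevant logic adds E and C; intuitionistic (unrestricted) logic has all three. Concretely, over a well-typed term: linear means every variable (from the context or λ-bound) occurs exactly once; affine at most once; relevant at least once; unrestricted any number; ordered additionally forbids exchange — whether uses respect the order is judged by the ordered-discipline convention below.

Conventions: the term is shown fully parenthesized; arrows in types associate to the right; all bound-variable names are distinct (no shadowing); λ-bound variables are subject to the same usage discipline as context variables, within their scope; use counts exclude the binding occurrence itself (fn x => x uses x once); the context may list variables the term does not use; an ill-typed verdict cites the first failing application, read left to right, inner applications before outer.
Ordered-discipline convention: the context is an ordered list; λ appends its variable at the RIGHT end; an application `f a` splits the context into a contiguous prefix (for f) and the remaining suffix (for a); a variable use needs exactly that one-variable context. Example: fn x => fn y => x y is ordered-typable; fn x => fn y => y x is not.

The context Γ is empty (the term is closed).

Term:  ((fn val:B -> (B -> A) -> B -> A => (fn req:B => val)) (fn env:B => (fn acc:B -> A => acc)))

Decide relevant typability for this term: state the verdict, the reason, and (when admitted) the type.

no — unused: req, env — weakening required
counts: val (bound): 1; req (bound): 0; env (bound): 0; acc (bound): 1
use order (left to right): val, acc
typing: well-typed at B -> B -> (B -> A) -> B -> A
per-discipline verdicts: ordered ✗, linear ✗, affine ✓, relevant ✗, unrestricted ✓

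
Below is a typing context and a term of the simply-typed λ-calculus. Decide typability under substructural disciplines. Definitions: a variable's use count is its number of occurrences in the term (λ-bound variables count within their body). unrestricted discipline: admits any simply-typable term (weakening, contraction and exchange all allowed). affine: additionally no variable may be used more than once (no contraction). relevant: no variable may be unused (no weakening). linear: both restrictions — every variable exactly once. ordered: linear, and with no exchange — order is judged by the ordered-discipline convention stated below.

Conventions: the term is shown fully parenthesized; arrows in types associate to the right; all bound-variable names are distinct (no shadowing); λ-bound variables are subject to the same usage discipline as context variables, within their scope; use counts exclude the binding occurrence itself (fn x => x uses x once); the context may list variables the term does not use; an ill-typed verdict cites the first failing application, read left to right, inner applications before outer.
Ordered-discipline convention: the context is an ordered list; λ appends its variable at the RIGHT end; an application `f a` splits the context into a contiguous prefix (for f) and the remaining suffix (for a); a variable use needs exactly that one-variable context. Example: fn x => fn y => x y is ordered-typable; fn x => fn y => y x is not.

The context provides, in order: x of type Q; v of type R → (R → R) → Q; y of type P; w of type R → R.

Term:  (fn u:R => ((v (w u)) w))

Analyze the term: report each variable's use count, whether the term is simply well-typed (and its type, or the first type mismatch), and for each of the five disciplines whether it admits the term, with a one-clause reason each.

variable uses: x ×0, v ×1, y ×0, w ×2, u (λ-bound) ×1
order of uses: v, w, u, w
typing: the term checks, with type R → Q
ordered ✗ (w ×2 used more than once (contraction); x, y left unused)
linear ✗ (w ×2 used more than once (contraction); x, y left unused)
affine ✗ (w ×2 used more than once (contraction))
relevant ✗ (x, y left unused)
unrestricted ✓ (type-checks (R → Q) and nothing is barred)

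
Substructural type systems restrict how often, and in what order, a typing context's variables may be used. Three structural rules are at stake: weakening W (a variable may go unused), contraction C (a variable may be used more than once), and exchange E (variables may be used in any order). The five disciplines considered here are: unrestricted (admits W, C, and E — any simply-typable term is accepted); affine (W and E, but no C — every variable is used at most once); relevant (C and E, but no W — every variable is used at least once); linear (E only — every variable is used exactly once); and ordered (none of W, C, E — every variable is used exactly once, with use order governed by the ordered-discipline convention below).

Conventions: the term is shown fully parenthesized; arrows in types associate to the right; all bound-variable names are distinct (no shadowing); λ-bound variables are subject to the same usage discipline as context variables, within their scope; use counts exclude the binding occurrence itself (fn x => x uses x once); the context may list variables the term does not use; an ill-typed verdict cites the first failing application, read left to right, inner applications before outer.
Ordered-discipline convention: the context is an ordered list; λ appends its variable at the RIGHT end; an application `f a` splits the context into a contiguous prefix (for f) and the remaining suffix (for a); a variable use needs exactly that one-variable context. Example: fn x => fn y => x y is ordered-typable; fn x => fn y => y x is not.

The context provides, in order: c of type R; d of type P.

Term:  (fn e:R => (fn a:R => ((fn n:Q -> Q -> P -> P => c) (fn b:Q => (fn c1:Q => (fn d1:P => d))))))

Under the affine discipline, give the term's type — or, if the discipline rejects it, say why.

term : R -> R -> R
variable uses: c: 1, d: 1, e [bound]: 0, a [bound]: 0, n [bound]: 0, b [bound]: 0, c1 [bound]: 0, d1 [bound]: 0
left-to-right use order: c, d
typing: ✓ — R -> R -> R
across the five disciplines: ordered ✗; linear ✗; affine ✓; relevant ✗; unrestricted ✓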